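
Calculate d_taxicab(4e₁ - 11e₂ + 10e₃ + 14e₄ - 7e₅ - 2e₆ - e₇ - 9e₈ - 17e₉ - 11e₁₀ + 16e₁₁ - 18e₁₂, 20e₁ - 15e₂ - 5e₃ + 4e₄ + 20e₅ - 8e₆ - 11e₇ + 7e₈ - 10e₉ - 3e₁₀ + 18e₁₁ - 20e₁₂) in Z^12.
123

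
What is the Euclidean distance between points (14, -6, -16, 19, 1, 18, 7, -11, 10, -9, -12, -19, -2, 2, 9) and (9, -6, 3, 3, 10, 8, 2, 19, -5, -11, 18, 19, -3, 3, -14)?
69.6563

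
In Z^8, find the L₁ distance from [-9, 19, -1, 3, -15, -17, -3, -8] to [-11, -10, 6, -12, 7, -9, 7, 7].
108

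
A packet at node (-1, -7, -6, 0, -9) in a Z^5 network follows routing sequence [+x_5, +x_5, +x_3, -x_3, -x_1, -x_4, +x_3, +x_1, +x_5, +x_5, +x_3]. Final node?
(-1, -7, -4, -1, -5)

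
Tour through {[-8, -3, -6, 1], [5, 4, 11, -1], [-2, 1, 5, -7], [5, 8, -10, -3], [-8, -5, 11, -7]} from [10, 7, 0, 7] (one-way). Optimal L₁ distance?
120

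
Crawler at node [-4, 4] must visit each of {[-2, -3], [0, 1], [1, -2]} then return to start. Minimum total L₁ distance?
24
(one optimal route: (-4, 4) → (-2, -3) → (1, -2) → (0, 1) → (-4, 4))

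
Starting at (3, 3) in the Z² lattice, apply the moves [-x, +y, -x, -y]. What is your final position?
(1, 3)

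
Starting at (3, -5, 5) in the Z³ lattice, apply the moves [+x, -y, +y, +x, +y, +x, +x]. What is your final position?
(7, -4, 5)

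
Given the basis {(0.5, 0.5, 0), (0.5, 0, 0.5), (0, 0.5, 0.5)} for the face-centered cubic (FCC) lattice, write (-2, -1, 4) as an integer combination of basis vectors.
-7b₁ + 3b₂ + 5b₃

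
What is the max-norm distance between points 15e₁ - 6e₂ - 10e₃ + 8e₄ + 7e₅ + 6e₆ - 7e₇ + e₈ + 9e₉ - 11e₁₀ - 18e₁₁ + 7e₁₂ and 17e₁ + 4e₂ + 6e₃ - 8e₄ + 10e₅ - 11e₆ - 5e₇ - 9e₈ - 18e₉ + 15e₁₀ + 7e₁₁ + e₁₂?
27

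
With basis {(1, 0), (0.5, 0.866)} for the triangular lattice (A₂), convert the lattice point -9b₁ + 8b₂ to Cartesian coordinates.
(-5, 6.928)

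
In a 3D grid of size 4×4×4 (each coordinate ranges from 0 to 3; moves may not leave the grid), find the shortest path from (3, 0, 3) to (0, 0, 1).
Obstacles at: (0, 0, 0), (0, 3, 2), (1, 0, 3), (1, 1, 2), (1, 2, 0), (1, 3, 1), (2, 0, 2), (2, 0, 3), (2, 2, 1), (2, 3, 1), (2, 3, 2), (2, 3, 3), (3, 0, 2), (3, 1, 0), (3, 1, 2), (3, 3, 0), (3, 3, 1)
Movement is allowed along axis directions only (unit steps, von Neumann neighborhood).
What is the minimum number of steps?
7
(one shortest path: (3, 0, 3) → (3, 1, 3) → (2, 1, 3) → (1, 1, 3) → (0, 1, 3) → (0, 0, 3) → (0, 0, 2) → (0, 0, 1))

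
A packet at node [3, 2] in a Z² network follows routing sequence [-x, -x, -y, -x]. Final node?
(0, 1)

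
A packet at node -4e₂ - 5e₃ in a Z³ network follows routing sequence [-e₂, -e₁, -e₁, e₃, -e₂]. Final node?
(-2, -6, -4)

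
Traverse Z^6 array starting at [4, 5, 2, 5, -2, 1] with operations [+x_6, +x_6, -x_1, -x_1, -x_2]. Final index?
(2, 4, 2, 5, -2, 3)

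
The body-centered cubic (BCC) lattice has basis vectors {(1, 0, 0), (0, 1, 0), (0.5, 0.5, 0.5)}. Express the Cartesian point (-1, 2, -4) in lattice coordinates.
3b₁ + 6b₂ - 8b₃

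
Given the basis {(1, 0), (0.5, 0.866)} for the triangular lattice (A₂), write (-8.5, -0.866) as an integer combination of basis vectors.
-8b₁ - b₂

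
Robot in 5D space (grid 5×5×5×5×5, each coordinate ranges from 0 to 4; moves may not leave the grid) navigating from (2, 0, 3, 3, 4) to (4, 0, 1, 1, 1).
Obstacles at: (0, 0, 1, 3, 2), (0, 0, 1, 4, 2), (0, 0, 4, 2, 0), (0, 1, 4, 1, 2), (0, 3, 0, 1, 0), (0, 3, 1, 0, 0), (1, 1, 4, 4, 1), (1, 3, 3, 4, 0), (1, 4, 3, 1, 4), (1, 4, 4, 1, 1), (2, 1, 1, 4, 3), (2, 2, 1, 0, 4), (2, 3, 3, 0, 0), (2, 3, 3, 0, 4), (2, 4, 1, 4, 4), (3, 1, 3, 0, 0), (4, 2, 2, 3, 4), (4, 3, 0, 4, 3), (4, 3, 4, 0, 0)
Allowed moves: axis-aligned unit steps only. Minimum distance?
9
(one shortest path: (2, 0, 3, 3, 4) → (3, 0, 3, 3, 4) → (4, 0, 3, 3, 4) → (4, 0, 2, 3, 4) → (4, 0, 1, 3, 4) → (4, 0, 1, 2, 4) → (4, 0, 1, 1, 4) → (4, 0, 1, 1, 3) → (4, 0, 1, 1, 2) → (4, 0, 1, 1, 1))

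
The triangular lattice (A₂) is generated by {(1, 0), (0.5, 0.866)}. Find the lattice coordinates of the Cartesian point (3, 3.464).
b₁ + 4b₂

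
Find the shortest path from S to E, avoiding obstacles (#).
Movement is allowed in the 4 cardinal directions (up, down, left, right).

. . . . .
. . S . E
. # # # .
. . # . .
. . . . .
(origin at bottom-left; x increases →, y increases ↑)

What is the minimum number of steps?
2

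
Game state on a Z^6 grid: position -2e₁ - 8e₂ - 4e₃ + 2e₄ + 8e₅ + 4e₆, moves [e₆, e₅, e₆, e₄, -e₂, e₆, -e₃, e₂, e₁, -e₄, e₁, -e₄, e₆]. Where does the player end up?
(0, -8, -5, 1, 9, 8)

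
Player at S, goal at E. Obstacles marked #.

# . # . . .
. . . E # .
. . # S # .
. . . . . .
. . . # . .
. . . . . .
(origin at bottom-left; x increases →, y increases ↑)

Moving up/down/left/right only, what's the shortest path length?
1
(one shortest path: (3, 3) → (3, 4))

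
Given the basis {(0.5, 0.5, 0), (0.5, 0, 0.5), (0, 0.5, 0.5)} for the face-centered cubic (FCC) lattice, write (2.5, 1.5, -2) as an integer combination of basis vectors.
6b₁ - b₂ - 3b₃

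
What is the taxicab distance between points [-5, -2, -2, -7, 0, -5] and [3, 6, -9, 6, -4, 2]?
47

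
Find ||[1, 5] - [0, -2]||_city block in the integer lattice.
8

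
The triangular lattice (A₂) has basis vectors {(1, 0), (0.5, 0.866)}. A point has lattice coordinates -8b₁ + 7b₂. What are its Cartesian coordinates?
(-4.5, 6.062)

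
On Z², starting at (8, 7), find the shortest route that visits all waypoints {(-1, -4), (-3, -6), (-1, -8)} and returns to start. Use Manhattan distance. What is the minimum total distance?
52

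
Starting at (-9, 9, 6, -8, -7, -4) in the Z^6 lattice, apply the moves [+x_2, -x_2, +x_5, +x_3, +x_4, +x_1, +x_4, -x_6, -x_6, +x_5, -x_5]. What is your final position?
(-8, 9, 7, -6, -6, -6)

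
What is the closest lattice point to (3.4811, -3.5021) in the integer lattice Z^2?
(3, -4)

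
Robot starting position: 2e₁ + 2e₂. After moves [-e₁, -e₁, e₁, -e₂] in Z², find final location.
(1, 1)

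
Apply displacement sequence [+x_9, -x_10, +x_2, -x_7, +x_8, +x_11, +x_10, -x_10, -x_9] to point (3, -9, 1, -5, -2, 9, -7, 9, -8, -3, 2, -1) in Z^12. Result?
(3, -8, 1, -5, -2, 9, -8, 10, -8, -4, 3, -1)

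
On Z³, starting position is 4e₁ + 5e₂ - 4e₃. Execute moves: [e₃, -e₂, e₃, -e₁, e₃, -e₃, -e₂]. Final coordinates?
(3, 3, -2)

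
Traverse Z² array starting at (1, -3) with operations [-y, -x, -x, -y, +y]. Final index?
(-1, -4)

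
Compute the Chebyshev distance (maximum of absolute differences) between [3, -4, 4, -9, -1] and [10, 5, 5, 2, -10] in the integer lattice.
11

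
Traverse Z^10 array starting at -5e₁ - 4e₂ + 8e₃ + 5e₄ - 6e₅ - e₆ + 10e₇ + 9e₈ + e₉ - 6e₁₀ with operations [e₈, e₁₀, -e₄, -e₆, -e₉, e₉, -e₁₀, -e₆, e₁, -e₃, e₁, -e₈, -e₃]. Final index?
(-3, -4, 6, 4, -6, -3, 10, 9, 1, -6)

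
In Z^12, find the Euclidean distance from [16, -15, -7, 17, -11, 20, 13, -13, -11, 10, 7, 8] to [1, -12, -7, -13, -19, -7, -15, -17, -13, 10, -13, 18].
56.8419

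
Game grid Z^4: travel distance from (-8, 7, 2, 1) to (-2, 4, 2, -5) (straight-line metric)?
9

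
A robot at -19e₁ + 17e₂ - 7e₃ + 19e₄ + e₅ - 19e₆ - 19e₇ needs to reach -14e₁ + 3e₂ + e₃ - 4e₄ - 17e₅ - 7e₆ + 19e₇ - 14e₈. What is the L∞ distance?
38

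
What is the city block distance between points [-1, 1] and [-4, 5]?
7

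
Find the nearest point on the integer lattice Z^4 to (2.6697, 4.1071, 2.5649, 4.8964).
(3, 4, 3, 5)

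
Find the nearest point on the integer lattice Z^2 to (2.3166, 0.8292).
(2, 1)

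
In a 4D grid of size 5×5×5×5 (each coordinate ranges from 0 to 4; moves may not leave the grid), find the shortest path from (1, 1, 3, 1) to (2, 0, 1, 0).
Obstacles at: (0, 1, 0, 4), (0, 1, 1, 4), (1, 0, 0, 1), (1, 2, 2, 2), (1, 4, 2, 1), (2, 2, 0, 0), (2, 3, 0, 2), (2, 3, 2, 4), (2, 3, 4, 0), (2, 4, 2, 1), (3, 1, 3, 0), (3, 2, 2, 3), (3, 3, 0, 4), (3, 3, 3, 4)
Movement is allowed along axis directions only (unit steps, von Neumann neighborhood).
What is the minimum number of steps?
5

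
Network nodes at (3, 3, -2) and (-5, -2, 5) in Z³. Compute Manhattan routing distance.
20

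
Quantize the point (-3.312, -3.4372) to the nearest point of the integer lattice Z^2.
(-3, -3)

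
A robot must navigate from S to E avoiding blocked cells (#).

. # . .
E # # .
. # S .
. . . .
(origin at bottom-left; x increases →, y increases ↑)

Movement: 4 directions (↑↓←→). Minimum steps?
5
(one shortest path: (2, 1) → (2, 0) → (1, 0) → (0, 0) → (0, 1) → (0, 2))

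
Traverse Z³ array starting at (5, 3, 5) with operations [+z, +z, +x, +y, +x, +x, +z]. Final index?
(8, 4, 8)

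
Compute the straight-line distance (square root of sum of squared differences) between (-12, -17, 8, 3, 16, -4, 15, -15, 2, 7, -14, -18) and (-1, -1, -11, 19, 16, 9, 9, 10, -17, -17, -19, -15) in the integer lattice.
52.8678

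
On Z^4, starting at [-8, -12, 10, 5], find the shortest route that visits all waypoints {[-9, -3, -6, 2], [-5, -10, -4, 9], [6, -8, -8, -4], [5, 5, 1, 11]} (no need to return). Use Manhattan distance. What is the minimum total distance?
109
(one optimal route: (-8, -12, 10, 5) → (-5, -10, -4, 9) → (-9, -3, -6, 2) → (6, -8, -8, -4) → (5, 5, 1, 11))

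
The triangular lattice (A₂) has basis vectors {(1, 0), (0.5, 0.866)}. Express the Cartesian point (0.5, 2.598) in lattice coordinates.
-b₁ + 3b₂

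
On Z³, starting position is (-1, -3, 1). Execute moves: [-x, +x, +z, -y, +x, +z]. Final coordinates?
(0, -4, 3)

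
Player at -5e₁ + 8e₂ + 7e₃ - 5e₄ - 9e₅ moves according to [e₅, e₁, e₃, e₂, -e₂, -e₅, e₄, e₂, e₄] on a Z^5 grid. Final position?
(-4, 9, 8, -3, -9)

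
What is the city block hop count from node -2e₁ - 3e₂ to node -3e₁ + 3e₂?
7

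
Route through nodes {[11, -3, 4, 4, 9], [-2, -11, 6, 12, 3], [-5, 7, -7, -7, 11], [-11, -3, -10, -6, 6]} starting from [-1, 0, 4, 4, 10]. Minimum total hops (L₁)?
132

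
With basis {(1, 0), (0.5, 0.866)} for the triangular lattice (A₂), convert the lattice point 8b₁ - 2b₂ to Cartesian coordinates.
(7, -1.732)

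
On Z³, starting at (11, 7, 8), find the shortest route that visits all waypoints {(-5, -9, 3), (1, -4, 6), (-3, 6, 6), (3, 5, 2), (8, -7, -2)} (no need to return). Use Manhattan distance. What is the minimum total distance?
75
(one optimal route: (11, 7, 8) → (3, 5, 2) → (-3, 6, 6) → (1, -4, 6) → (-5, -9, 3) → (8, -7, -2))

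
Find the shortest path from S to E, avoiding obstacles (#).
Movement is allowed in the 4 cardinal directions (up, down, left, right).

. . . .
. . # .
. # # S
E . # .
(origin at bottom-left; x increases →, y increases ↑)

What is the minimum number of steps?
8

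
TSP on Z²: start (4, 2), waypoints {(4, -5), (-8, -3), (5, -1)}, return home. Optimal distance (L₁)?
40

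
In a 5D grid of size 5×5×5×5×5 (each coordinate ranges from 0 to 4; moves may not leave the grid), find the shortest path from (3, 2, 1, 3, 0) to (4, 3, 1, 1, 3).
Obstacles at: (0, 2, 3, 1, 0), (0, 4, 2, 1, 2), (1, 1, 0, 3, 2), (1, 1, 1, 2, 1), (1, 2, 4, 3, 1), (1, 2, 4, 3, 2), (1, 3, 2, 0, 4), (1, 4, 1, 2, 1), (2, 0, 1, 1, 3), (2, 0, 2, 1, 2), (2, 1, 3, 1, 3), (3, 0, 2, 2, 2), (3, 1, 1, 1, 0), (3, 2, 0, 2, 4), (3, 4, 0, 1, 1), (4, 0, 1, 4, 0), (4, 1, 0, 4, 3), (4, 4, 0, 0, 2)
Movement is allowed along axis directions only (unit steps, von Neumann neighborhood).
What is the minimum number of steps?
7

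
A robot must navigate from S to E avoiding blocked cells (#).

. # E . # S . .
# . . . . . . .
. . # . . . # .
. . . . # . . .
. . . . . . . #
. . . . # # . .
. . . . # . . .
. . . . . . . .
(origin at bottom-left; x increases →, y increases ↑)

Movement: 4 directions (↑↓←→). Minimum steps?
5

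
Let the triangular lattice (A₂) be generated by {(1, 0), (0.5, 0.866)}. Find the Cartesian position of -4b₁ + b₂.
(-3.5, 0.866)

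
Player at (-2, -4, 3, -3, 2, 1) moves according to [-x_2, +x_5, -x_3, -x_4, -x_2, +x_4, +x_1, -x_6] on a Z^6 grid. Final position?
(-1, -6, 2, -3, 3, 0)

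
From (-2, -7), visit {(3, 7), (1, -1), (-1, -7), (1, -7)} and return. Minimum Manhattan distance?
38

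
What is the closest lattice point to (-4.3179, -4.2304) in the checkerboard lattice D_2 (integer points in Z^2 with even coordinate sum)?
(-4, -4)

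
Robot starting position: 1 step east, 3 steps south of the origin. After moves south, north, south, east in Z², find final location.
(2, -4)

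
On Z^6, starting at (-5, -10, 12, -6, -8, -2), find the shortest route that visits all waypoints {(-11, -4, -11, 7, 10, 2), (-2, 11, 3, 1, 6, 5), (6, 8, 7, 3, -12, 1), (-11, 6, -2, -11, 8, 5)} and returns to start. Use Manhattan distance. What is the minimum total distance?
234
(one optimal route: (-5, -10, 12, -6, -8, -2) → (-11, -4, -11, 7, 10, 2) → (-11, 6, -2, -11, 8, 5) → (-2, 11, 3, 1, 6, 5) → (6, 8, 7, 3, -12, 1) → (-5, -10, 12, -6, -8, -2))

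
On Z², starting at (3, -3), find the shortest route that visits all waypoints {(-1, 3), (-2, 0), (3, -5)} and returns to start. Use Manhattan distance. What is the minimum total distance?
26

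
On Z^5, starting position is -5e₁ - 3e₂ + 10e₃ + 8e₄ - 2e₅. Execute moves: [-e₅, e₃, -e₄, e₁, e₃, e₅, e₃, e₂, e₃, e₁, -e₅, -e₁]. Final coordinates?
(-4, -2, 14, 7, -3)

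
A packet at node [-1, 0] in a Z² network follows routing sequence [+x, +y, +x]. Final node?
(1, 1)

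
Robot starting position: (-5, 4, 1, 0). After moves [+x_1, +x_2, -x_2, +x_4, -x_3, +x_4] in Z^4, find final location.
(-4, 4, 0, 2)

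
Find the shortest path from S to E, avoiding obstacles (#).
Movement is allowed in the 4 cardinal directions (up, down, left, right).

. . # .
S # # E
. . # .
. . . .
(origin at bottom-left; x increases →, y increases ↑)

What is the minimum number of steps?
7
(one shortest path: (0, 2) → (0, 1) → (1, 1) → (1, 0) → (2, 0) → (3, 0) → (3, 1) → (3, 2))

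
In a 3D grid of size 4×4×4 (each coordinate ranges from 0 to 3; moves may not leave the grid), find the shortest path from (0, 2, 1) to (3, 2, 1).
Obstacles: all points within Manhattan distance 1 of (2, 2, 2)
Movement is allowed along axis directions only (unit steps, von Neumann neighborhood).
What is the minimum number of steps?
5
(one shortest path: (0, 2, 1) → (1, 2, 1) → (1, 1, 1) → (2, 1, 1) → (3, 1, 1) → (3, 2, 1))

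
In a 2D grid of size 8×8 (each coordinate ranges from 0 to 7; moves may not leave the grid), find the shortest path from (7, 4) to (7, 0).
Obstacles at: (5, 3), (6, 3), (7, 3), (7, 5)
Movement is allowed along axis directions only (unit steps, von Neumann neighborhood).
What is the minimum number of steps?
10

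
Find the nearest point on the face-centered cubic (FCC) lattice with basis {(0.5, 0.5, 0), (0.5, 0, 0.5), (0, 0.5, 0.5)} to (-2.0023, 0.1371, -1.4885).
(-2, 0.5, -1.5)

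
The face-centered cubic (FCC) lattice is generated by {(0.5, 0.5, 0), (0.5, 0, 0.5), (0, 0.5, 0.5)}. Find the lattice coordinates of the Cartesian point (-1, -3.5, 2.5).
-7b₁ + 5b₂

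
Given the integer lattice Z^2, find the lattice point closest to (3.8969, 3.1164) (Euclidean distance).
(4, 3)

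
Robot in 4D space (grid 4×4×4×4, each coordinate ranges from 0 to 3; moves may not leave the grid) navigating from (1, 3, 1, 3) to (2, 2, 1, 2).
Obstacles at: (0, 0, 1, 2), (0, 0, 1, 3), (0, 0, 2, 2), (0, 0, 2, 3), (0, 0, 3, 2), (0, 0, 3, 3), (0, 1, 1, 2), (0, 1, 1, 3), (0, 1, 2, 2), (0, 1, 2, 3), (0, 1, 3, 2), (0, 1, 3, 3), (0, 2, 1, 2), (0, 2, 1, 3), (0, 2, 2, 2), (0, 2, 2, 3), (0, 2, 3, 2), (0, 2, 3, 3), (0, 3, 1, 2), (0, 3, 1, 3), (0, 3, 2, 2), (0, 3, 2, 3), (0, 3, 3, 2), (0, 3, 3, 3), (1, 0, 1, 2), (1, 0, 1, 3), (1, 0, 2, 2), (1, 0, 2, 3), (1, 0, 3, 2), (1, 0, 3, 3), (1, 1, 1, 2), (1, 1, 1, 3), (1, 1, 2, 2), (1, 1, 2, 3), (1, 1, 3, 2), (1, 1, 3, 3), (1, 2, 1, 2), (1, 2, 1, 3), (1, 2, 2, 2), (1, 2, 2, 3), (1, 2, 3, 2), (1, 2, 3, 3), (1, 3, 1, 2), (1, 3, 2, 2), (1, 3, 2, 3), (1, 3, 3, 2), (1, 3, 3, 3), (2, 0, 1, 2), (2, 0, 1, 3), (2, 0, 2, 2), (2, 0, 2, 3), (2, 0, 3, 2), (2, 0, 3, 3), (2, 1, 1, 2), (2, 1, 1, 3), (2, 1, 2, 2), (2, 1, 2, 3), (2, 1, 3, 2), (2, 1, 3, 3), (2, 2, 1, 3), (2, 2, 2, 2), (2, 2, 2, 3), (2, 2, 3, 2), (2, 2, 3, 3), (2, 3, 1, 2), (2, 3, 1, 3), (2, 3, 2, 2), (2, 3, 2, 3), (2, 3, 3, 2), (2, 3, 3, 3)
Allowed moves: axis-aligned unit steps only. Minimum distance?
5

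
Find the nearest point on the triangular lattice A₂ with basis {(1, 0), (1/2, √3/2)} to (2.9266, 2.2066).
(3, 1.732)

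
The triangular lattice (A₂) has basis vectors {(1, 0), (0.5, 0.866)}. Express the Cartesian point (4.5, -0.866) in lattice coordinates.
5b₁ - b₂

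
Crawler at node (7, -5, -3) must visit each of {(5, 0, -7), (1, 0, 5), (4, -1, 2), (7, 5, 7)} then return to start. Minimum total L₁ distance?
62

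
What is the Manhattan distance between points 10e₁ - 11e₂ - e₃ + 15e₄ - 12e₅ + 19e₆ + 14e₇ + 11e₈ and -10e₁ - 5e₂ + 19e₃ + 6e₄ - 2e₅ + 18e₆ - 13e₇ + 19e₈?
101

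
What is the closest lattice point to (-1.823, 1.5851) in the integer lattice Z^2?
(-2, 2)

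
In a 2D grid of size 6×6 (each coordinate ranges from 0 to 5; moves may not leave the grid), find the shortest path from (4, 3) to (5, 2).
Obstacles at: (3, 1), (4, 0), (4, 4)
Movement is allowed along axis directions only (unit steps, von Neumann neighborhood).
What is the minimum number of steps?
2
(one shortest path: (4, 3) → (5, 3) → (5, 2))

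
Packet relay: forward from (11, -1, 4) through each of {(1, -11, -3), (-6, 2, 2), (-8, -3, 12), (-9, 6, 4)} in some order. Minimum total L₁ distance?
79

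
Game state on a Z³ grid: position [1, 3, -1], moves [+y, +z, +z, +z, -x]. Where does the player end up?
(0, 4, 2)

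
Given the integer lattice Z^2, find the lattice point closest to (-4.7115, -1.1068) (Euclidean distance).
(-5, -1)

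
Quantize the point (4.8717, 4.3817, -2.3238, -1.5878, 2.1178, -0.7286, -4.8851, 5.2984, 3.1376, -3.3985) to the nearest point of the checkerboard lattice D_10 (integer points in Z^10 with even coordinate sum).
(5, 4, -2, -2, 2, -1, -5, 5, 3, -3)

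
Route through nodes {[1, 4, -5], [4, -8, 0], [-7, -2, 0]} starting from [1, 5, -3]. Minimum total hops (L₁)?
39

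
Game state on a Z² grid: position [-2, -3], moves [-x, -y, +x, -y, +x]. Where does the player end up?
(-1, -5)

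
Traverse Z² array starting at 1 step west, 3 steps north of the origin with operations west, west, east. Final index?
(-2, 3)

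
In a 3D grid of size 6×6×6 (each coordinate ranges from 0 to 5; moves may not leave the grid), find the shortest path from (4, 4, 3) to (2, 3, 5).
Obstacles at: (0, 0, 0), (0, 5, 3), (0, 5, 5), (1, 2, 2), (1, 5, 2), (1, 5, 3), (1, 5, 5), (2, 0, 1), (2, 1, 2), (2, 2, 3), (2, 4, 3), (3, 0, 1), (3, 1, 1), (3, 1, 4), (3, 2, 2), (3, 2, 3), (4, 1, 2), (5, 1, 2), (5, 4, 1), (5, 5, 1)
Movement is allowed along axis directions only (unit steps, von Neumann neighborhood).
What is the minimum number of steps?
5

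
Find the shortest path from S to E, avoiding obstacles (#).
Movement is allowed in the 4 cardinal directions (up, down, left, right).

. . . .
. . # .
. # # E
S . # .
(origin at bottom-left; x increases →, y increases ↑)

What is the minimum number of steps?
8
(one shortest path: (0, 0) → (0, 1) → (0, 2) → (1, 2) → (1, 3) → (2, 3) → (3, 3) → (3, 2) → (3, 1))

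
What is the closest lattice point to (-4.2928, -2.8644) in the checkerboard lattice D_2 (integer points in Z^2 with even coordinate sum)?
(-5, -3)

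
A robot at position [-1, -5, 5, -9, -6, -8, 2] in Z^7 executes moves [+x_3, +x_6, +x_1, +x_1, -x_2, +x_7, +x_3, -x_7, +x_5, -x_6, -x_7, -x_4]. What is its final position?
(1, -6, 7, -10, -5, -8, 1)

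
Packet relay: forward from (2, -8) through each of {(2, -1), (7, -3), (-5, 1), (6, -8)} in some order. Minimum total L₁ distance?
26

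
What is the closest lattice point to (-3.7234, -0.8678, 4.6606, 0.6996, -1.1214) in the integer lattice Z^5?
(-4, -1, 5, 1, -1)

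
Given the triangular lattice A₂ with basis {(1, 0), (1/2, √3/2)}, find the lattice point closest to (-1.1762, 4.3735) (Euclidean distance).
(-1.5, 4.33)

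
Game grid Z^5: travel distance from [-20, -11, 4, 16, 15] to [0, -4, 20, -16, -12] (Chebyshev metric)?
32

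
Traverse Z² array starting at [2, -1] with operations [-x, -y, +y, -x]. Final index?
(0, -1)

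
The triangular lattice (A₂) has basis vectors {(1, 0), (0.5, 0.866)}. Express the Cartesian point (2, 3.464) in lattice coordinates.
4b₂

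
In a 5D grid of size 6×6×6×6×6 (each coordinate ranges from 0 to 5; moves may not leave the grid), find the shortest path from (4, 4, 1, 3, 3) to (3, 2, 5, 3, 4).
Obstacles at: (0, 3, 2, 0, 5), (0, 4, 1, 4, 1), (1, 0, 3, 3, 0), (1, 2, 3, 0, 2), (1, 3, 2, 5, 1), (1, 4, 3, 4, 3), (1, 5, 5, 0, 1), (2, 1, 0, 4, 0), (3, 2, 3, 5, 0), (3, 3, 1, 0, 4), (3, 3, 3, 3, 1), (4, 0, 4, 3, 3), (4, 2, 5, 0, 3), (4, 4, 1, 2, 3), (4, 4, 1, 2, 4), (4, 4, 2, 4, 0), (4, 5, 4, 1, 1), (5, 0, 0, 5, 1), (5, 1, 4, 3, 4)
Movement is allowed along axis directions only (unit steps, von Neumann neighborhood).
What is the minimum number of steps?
8
(one shortest path: (4, 4, 1, 3, 3) → (3, 4, 1, 3, 3) → (3, 3, 1, 3, 3) → (3, 2, 1, 3, 3) → (3, 2, 2, 3, 3) → (3, 2, 3, 3, 3) → (3, 2, 4, 3, 3) → (3, 2, 5, 3, 3) → (3, 2, 5, 3, 4))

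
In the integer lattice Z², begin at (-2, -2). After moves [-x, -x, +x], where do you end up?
(-3, -2)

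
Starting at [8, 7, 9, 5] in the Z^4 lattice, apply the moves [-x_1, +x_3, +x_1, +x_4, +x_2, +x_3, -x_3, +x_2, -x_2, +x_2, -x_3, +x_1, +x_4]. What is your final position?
(9, 9, 9, 7)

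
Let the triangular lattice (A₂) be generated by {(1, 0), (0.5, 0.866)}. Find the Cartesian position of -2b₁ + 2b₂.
(-1, 1.732)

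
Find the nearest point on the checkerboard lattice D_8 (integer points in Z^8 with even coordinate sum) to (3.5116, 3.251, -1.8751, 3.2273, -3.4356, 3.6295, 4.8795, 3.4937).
(4, 3, -2, 3, -3, 4, 5, 4)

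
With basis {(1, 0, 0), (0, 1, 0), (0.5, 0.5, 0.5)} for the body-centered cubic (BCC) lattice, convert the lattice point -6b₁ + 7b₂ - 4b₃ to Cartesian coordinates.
(-8, 5, -2)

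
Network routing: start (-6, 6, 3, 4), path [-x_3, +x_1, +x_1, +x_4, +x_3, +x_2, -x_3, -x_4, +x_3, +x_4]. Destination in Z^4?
(-4, 7, 3, 5)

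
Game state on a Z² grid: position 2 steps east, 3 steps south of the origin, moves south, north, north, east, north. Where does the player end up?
(3, -1)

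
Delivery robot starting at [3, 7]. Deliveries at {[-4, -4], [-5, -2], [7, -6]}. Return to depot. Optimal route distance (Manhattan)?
50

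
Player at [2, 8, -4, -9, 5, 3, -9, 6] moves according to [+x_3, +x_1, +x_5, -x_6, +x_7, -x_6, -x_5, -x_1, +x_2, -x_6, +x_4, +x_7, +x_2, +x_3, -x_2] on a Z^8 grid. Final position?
(2, 9, -2, -8, 5, 0, -7, 6)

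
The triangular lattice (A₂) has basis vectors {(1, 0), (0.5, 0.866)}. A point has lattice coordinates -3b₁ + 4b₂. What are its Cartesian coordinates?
(-1, 3.464)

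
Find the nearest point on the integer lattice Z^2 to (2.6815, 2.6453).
(3, 3)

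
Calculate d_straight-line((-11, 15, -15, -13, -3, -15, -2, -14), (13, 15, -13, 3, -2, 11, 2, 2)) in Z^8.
42.2493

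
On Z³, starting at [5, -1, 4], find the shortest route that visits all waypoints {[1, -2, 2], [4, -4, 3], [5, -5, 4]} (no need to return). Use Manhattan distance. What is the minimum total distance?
13
(one optimal route: (5, -1, 4) → (5, -5, 4) → (4, -4, 3) → (1, -2, 2))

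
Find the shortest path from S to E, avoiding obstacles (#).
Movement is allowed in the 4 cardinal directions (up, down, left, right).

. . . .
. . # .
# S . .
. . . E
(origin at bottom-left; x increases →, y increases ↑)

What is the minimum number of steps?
3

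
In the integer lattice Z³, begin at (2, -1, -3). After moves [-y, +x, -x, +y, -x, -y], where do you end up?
(1, -2, -3)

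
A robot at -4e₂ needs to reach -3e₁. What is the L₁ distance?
7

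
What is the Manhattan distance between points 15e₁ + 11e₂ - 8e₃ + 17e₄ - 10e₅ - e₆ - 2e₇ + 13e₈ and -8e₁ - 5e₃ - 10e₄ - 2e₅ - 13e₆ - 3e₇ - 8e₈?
106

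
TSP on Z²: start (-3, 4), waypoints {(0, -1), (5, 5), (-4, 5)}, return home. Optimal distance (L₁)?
30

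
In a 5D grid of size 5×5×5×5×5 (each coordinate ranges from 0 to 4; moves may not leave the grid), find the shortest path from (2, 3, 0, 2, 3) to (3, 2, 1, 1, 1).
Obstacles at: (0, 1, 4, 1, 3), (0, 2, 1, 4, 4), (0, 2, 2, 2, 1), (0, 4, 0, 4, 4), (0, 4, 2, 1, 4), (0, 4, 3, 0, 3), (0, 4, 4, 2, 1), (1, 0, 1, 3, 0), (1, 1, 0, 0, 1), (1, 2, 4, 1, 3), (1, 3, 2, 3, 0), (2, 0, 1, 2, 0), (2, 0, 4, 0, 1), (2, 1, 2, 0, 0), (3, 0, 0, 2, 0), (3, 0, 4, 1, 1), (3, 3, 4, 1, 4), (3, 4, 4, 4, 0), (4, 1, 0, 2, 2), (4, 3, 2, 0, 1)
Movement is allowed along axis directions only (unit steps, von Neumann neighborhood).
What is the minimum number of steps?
6
(one shortest path: (2, 3, 0, 2, 3) → (3, 3, 0, 2, 3) → (3, 2, 0, 2, 3) → (3, 2, 1, 2, 3) → (3, 2, 1, 1, 3) → (3, 2, 1, 1, 2) → (3, 2, 1, 1, 1))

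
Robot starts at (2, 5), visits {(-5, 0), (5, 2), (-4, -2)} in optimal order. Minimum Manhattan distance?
21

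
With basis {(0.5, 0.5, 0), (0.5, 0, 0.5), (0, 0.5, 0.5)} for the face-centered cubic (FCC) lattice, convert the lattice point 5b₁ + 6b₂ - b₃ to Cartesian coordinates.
(5.5, 2, 2.5)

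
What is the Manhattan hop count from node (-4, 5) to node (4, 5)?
8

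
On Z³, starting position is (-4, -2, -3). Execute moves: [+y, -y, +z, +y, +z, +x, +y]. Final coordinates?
(-3, 0, -1)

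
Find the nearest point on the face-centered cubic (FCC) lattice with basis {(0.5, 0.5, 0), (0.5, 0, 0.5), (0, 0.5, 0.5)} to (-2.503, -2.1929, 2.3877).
(-2.5, -2, 2.5)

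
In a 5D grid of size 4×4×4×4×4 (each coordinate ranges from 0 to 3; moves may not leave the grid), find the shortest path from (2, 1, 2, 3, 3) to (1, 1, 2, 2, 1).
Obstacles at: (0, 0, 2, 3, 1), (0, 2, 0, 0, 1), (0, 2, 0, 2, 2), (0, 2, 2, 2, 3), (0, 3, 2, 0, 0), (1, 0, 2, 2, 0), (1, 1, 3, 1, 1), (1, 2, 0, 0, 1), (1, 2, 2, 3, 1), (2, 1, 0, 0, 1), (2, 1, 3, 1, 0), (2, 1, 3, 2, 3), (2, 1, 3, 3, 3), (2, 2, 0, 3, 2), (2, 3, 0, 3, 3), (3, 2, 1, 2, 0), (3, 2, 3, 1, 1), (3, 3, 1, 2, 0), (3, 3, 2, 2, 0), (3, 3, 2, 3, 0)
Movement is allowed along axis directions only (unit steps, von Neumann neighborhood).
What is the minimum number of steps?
4
(one shortest path: (2, 1, 2, 3, 3) → (1, 1, 2, 3, 3) → (1, 1, 2, 2, 3) → (1, 1, 2, 2, 2) → (1, 1, 2, 2, 1))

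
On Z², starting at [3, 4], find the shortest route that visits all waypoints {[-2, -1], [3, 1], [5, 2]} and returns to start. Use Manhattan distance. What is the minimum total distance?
24
(one optimal route: (3, 4) → (-2, -1) → (3, 1) → (5, 2) → (3, 4))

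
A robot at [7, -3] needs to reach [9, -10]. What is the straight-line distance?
7.28011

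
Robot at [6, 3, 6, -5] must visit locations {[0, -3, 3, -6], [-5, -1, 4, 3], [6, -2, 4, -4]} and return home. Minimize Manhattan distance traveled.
60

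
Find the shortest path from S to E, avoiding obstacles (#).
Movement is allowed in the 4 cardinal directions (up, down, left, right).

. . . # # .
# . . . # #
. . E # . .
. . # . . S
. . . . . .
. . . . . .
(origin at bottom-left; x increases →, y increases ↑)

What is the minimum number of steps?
8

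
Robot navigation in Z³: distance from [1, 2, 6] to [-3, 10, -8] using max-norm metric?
14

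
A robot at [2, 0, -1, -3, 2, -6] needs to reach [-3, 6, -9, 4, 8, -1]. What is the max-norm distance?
8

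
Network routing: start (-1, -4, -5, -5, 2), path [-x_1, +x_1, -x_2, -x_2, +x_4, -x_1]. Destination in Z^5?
(-2, -6, -5, -4, 2)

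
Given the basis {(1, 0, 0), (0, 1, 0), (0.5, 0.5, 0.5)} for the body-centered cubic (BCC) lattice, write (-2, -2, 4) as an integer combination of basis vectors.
-6b₁ - 6b₂ + 8b₃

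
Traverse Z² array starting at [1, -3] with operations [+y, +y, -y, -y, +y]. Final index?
(1, -2)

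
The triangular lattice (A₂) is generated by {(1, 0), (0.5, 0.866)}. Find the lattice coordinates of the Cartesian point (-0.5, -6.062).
3b₁ - 7b₂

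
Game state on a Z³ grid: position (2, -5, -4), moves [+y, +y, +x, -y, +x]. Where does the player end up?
(4, -4, -4)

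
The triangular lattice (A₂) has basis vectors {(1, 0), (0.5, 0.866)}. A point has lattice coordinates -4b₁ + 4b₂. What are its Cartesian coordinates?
(-2, 3.464)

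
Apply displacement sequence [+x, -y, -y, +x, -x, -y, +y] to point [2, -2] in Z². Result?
(3, -4)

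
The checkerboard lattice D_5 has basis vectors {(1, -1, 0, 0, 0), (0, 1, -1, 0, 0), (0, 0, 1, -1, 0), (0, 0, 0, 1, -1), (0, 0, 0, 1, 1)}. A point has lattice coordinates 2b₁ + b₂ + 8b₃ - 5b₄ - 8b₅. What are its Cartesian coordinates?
(2, -1, 7, -21, -3)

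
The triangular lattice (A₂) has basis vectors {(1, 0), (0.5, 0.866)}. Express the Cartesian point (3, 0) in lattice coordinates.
3b₁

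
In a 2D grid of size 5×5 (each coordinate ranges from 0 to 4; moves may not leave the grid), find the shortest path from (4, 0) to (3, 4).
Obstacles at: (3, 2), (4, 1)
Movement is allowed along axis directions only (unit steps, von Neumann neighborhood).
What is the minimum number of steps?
7
(one shortest path: (4, 0) → (3, 0) → (2, 0) → (2, 1) → (2, 2) → (2, 3) → (3, 3) → (3, 4))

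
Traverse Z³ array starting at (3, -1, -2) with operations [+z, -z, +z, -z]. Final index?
(3, -1, -2)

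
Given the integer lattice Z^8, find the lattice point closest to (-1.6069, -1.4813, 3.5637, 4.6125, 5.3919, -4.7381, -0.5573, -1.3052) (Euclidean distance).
(-2, -1, 4, 5, 5, -5, -1, -1)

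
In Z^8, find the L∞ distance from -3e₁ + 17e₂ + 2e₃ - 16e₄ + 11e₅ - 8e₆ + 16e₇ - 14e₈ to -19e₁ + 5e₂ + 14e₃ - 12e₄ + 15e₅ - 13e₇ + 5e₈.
29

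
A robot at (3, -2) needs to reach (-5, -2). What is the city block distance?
8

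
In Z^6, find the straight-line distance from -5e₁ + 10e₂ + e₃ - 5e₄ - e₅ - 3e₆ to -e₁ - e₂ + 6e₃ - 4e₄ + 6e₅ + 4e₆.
16.1555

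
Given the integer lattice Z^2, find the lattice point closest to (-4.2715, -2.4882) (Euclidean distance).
(-4, -2)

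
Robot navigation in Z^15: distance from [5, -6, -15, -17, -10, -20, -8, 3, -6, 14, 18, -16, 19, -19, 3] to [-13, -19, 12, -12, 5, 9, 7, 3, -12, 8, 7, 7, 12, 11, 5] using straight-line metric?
64.9076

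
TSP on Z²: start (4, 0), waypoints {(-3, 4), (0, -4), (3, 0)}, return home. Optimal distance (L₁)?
30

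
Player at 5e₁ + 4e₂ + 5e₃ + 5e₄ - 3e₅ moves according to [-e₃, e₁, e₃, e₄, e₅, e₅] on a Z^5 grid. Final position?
(6, 4, 5, 6, -1)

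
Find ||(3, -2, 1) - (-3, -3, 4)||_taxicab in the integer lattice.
10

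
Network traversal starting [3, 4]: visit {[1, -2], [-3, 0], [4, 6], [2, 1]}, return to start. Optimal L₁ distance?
30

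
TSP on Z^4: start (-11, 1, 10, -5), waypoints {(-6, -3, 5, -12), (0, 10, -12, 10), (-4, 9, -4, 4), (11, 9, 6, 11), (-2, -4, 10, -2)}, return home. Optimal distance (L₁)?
170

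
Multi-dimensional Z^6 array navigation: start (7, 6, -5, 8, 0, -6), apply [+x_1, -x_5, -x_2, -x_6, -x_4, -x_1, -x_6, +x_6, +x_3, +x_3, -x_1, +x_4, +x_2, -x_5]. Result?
(6, 6, -3, 8, -2, -7)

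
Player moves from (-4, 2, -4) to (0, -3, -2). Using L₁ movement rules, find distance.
11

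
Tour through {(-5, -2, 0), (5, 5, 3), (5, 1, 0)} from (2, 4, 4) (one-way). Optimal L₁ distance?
25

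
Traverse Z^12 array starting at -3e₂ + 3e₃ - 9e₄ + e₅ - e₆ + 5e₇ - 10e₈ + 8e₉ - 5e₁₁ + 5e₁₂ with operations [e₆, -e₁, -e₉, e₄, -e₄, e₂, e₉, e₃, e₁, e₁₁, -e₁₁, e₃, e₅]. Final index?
(0, -2, 5, -9, 2, 0, 5, -10, 8, 0, -5, 5)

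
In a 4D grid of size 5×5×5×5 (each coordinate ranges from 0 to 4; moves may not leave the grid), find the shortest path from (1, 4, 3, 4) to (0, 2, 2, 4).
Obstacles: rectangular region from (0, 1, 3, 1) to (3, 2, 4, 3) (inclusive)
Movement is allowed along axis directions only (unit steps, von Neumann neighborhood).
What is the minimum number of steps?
4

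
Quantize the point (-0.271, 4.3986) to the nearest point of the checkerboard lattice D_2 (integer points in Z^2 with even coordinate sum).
(0, 4)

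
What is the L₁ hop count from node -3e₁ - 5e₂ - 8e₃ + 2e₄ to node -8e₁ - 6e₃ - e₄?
15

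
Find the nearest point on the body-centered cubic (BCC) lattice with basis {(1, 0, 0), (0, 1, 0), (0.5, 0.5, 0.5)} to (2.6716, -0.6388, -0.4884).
(2.5, -0.5, -0.5)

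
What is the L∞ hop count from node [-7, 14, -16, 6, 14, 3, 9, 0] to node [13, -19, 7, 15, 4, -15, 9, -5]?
33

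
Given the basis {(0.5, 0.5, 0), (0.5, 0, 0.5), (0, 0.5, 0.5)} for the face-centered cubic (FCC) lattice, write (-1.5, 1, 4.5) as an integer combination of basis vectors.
-5b₁ + 2b₂ + 7b₃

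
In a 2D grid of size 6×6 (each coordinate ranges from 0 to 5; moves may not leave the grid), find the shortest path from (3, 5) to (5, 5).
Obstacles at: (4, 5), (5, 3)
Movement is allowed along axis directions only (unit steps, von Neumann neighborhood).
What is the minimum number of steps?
4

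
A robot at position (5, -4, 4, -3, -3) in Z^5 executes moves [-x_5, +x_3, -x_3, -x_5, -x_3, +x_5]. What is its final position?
(5, -4, 3, -3, -4)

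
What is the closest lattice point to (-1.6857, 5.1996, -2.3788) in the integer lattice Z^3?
(-2, 5, -2)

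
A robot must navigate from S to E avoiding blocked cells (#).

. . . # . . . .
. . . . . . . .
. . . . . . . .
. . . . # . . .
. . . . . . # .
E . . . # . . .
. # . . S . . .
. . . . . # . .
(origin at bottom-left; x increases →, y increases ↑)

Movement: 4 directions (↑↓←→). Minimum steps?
5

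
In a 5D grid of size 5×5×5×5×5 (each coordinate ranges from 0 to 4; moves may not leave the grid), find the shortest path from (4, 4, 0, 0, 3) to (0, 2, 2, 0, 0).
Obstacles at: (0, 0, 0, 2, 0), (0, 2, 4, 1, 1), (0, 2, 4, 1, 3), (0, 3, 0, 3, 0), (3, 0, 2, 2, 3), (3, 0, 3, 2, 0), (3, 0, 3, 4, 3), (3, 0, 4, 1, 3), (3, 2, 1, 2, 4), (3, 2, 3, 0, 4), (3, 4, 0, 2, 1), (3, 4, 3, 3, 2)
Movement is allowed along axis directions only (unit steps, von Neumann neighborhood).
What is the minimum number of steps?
11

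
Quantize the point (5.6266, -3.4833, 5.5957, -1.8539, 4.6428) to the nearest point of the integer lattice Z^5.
(6, -3, 6, -2, 5)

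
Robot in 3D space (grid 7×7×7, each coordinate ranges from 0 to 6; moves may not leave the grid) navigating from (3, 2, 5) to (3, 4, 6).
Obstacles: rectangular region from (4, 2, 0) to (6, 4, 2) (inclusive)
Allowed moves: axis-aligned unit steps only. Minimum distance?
3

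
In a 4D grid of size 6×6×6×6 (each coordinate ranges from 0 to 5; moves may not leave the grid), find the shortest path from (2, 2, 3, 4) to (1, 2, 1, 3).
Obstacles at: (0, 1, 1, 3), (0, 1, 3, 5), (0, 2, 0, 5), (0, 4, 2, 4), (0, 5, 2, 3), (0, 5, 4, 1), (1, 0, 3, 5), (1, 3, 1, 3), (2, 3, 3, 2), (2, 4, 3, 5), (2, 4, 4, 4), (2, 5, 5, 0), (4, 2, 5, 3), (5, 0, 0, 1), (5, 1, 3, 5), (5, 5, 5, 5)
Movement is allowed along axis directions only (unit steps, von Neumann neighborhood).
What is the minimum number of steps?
4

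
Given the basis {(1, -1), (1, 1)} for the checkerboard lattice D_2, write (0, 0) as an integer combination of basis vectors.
0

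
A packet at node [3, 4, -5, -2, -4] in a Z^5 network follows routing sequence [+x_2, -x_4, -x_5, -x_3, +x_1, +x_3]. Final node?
(4, 5, -5, -3, -5)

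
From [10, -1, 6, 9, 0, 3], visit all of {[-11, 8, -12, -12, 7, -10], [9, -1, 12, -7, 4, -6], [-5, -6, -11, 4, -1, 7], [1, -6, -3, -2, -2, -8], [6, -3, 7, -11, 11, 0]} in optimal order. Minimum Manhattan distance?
207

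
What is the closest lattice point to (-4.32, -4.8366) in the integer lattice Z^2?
(-4, -5)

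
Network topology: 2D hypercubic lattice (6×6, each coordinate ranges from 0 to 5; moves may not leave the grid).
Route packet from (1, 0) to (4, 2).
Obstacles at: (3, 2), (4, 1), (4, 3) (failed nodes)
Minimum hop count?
7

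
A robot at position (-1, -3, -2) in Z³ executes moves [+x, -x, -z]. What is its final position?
(-1, -3, -3)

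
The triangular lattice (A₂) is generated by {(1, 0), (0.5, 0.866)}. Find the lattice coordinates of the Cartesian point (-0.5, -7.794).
4b₁ - 9b₂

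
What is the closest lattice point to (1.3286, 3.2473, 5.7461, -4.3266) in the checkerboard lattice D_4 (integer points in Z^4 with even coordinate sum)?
(1, 3, 6, -4)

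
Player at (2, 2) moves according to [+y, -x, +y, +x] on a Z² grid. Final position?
(2, 4)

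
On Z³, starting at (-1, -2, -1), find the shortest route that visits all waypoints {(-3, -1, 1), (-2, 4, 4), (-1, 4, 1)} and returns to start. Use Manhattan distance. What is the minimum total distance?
26
(one optimal route: (-1, -2, -1) → (-3, -1, 1) → (-2, 4, 4) → (-1, 4, 1) → (-1, -2, -1))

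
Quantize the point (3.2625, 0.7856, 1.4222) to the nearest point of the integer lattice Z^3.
(3, 1, 1)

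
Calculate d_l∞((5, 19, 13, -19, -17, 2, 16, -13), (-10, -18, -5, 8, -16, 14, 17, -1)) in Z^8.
37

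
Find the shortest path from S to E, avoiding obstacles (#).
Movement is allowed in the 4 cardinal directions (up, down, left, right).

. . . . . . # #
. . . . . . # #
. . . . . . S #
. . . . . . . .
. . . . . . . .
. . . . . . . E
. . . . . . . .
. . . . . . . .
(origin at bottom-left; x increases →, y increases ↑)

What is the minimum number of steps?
4
(one shortest path: (6, 5) → (6, 4) → (7, 4) → (7, 3) → (7, 2))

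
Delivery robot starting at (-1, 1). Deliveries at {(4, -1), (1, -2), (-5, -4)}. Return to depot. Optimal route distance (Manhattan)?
28
(one optimal route: (-1, 1) → (4, -1) → (1, -2) → (-5, -4) → (-1, 1))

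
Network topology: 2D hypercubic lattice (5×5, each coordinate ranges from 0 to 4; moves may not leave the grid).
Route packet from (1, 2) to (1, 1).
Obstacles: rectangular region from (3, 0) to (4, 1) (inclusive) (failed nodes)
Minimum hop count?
1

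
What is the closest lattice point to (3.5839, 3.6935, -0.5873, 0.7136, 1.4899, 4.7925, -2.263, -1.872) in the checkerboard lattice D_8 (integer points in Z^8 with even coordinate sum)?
(4, 4, -1, 1, 1, 5, -2, -2)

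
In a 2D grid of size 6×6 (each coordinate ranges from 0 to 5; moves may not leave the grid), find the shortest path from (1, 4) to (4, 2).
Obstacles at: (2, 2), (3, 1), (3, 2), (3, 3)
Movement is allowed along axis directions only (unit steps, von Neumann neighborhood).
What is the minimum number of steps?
5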